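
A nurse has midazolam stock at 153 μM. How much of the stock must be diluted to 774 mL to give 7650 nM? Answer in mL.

38.7 mL

7650 nM = 7.65 μM.
V₁ = C₂V₂/C₁ = 7.65 × 774 / 153 = 38.7 mL.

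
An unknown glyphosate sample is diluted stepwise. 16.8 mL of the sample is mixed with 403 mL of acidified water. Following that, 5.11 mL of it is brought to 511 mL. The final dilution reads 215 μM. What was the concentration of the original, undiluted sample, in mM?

537 mM

Overall dilution factor = 24.99 × 100 = 2499.
Original = 215 μM × 2499 = 5.37 × 10⁵ μM = 537 mM.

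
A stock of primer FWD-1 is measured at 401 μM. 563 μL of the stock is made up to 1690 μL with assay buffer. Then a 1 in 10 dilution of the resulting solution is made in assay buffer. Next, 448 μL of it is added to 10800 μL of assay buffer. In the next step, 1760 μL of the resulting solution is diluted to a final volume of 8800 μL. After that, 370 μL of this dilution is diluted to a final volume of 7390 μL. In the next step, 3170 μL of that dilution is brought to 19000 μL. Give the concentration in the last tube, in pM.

Overall dilution factor = 3.002 × 10 × 25.11 × 5 × 19.97 × 5.994 = 4.51 × 10⁵.
401 μM / 4.51 × 10⁵ = 8.89 × 10⁻⁴ μM = 889 pM.

889 pM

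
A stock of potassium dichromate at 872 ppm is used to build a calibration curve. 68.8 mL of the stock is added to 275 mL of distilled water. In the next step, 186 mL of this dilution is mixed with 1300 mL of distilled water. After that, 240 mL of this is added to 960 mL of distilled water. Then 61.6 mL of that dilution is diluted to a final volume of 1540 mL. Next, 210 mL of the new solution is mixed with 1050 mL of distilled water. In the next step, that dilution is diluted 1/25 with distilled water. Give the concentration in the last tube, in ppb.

Overall dilution factor = 4.997 × 7.989 × 5 × 25 × 6 × 25 = 7.49 × 10⁵.
872 ppm / 7.49 × 10⁵ = 1.16 × 10⁻³ ppm = 1.16 ppb.

1.16 ppb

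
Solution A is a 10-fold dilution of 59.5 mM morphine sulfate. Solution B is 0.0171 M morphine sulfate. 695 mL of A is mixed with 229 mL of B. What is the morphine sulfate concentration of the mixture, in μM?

C_A = 59.5 mM / 10 = 5.95 mM.
C_B = 0.0171 M = 17.1 mM.
C_mix = (C_A·V_A + C_B·V_B)/(V_A + V_B) = (5.95×695 + 17.1×229) / 924.0 = 8.71 mM = 8710 μM.

8710 μM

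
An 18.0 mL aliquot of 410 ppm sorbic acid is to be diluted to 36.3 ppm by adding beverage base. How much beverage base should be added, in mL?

185 mL

V₂ = C₁V₁/C₂ = 410 × 18.0 / 36.3 = 203 mL.
Diluent to add = V₂ − V₁ = 203 − 18.0 = 185 mL.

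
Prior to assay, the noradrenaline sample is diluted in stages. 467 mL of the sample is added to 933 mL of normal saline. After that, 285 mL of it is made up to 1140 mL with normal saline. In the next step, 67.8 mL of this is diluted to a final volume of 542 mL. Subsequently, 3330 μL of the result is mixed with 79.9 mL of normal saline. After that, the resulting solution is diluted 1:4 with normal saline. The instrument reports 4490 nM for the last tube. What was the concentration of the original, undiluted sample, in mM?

43.0 mM

Overall dilution factor = 2.998 × 4 × 7.994 × 24.99 × 4 = 9584.
Original = 4490 nM × 9584 = 4.30 × 10⁷ nM = 43.0 mM.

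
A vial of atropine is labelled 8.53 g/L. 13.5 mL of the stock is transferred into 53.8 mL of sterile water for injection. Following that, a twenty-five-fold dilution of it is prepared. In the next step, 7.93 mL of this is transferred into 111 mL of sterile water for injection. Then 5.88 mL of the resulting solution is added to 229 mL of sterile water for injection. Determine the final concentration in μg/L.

Overall dilution factor = 4.985 × 25 × 15.00 × 39.95 = 7.47 × 10⁴.
8.53 g/L / 7.47 × 10⁴ = 1.14 × 10⁻⁴ g/L = 114 μg/L.

114 μg/L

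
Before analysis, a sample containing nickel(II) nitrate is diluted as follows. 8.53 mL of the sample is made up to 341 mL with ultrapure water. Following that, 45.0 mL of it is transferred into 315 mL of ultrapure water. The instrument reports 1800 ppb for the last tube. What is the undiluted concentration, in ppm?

Overall dilution factor = 39.98 × 8 = 320.
Original = 1800 ppb × 320 = 5.76 × 10⁵ ppb = 576 ppm.

576 ppm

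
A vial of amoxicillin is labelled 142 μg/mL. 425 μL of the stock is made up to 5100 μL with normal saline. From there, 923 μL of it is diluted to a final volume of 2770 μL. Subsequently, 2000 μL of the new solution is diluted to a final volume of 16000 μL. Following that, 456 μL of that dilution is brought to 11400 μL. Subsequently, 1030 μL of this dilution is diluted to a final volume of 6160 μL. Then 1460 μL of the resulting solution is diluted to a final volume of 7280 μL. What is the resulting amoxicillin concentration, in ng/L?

Overall dilution factor = 12 × 3.001 × 8 × 25 × 5.981 × 4.986 = 2.15 × 10⁵.
142 μg/mL / 2.15 × 10⁵ = 6.61 × 10⁻⁴ μg/mL = 661 ng/L.

661 ng/L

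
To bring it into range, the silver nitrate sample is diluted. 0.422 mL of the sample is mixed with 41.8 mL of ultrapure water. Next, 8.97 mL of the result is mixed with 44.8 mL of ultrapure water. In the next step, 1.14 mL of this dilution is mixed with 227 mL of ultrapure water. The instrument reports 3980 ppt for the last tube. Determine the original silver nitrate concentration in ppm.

478 ppm

Overall dilution factor = 100.1 × 5.994 × 200.1 = 1.20 × 10⁵.
Original = 3980 ppt × 1.20 × 10⁵ = 4.78 × 10⁸ ppt = 478 ppm.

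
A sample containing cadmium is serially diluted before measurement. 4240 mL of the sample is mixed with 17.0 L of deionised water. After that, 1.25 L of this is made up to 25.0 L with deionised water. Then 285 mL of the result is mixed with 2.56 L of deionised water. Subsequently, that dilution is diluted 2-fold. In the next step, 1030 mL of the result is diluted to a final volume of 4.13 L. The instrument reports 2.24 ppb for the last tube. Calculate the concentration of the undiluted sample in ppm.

18.0 ppm

Overall dilution factor = 5.009 × 20 × 9.982 × 2 × 4.010 = 8020.
Original = 2.24 ppb × 8020 = 1.80 × 10⁴ ppb = 18.0 ppm.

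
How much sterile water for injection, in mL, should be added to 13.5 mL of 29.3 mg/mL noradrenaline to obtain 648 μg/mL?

648 μg/mL = 0.648 mg/mL.
V₂ = C₁V₁/C₂ = 29.3 × 13.5 / 0.648 = 610 mL.
Diluent to add = V₂ − V₁ = 610 − 13.5 = 597 mL.

597 mL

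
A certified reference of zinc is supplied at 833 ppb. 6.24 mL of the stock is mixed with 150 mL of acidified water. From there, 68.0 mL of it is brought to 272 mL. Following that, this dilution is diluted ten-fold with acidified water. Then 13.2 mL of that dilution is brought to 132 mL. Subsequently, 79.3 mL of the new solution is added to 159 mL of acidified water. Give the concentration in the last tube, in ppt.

Overall dilution factor = 25.04 × 4 × 10 × 10 × 3.005 = 3.01 × 10⁴.
833 ppb / 3.01 × 10⁴ = 0.0277 ppb = 27.7 ppt.

27.7 ppt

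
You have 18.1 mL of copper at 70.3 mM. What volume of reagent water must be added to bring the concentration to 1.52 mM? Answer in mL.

V₂ = C₁V₁/C₂ = 70.3 × 18.1 / 1.52 = 837 mL.
Diluent to add = V₂ − V₁ = 837 − 18.1 = 819 mL.

819 mL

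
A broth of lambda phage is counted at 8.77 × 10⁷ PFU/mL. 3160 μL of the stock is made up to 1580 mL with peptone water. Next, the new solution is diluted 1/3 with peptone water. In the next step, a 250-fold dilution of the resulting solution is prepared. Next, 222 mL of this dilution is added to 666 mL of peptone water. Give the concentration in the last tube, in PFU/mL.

Overall dilution factor = 500 × 3 × 250 × 4 = 1.50 × 10⁶.
8.77 × 10⁷ PFU/mL / 1.50 × 10⁶ = 58.5 PFU/mL.

58.5 PFU/mL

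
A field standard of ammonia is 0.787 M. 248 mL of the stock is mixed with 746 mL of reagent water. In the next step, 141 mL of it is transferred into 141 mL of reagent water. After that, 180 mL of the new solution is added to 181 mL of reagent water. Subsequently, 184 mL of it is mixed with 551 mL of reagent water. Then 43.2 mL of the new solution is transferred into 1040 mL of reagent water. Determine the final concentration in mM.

0.489 mM

Overall dilution factor = 4.008 × 2 × 2.006 × 3.995 × 25.07 = 1610.
0.787 M / 1610 = 4.89 × 10⁻⁴ M = 0.489 mM.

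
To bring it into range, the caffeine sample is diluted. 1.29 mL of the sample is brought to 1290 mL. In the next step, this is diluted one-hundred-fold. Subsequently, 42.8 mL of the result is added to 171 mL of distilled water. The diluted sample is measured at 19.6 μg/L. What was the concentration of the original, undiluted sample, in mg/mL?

Overall dilution factor = 1000 × 100 × 4.995 = 5.00 × 10⁵.
Original = 19.6 μg/L × 5.00 × 10⁵ = 9.79 × 10⁶ μg/L = 9.79 mg/mL.

9.79 mg/mL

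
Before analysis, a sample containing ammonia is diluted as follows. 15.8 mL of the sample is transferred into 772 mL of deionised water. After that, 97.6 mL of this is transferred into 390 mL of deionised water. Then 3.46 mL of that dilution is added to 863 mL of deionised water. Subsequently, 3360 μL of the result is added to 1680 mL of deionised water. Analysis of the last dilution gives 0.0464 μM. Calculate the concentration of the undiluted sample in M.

Overall dilution factor = 49.86 × 4.996 × 250.4 × 501 = 3.13 × 10⁷.
Original = 0.0464 μM × 3.13 × 10⁷ = 1.45 × 10⁶ μM = 1.45 M.

1.45 M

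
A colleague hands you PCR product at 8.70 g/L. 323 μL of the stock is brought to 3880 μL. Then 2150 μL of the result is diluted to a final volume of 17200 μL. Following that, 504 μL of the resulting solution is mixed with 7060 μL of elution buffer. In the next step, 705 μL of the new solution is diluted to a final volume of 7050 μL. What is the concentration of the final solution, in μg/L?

Overall dilution factor = 12.01 × 8 × 15.01 × 10 = 1.44 × 10⁴.
8.70 g/L / 1.44 × 10⁴ = 6.03 × 10⁻⁴ g/L = 603 μg/L.

603 μg/L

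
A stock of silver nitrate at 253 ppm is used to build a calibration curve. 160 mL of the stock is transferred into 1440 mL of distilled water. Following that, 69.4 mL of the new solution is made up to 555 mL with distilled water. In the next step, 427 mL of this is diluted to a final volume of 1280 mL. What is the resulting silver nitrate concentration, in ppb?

Overall dilution factor = 10 × 7.997 × 2.998 = 240.
253 ppm / 240 = 1.06 ppm = 1060 ppb.

1060 ppb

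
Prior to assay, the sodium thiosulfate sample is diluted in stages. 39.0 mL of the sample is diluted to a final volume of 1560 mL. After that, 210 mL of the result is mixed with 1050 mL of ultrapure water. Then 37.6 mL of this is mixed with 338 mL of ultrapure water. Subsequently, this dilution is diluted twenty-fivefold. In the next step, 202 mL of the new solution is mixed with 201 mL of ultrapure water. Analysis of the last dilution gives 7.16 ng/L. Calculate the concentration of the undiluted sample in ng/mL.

856 ng/mL

Overall dilution factor = 40 × 6 × 9.989 × 25 × 1.995 = 1.20 × 10⁵.
Original = 7.16 ng/L × 1.20 × 10⁵ = 8.56 × 10⁵ ng/L = 856 ng/mL.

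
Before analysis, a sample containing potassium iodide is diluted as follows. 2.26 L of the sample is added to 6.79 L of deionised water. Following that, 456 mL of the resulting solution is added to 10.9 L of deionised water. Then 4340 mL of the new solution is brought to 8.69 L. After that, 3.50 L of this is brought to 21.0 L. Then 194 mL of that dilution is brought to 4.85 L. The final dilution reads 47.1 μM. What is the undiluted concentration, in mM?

Overall dilution factor = 4.004 × 24.90 × 2.002 × 6 × 25 = 3.00 × 10⁴.
Original = 47.1 μM × 3.00 × 10⁴ = 1.41 × 10⁶ μM = 1410 mM.

1410 mM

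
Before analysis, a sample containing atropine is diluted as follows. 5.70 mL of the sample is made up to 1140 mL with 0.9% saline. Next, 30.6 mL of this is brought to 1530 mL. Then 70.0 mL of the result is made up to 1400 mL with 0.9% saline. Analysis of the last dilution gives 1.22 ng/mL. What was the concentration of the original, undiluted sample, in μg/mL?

Overall dilution factor = 200 × 50 × 20 = 2.00 × 10⁵.
Original = 1.22 ng/mL × 2.00 × 10⁵ = 2.44 × 10⁵ ng/mL = 244 μg/mL.

244 μg/mL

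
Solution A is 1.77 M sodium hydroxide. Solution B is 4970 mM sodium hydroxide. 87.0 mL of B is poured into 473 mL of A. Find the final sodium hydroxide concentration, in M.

C_B = 4970 mM = 4.97 M.
C_mix = (C_A·V_A + C_B·V_B)/(V_A + V_B) = (1.77×473 + 4.97×87.0) / 560.0 = 2.27 M.

2.27 M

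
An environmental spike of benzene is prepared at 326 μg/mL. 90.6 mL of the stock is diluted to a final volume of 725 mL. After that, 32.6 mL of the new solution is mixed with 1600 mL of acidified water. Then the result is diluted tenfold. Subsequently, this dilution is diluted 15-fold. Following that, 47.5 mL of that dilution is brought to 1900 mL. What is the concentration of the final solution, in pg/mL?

136 pg/mL

Overall dilution factor = 8.002 × 50.08 × 10 × 15 × 40 = 2.40 × 10⁶.
326 μg/mL / 2.40 × 10⁶ = 1.36 × 10⁻⁴ μg/mL = 136 pg/mL.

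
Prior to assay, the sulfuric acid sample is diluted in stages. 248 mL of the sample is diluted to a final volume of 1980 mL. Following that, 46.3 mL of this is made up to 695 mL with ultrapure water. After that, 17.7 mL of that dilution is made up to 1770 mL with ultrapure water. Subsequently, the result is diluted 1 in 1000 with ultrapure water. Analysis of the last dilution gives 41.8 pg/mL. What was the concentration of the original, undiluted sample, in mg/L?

Overall dilution factor = 7.984 × 15.01 × 100 × 1000 = 1.20 × 10⁷.
Original = 41.8 pg/mL × 1.20 × 10⁷ = 5.01 × 10⁸ pg/mL = 501 mg/L.

501 mg/L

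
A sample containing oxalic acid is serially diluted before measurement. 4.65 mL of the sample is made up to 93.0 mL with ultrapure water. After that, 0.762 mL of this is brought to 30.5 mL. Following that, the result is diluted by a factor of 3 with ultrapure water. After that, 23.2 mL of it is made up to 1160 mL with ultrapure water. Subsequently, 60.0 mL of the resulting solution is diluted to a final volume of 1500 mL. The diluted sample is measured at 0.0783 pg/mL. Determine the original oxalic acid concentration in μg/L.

235 μg/L

Overall dilution factor = 20 × 40.03 × 3 × 50 × 25 = 3.00 × 10⁶.
Original = 0.0783 pg/mL × 3.00 × 10⁶ = 2.35 × 10⁵ pg/mL = 235 μg/L.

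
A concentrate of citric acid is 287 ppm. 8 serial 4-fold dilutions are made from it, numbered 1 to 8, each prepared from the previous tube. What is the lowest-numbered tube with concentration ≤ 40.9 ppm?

tube 2

Tube n has concentration 287 ppm / 4ⁿ.
Need 4ⁿ ≥ 287 ppm / 40.9 ppm = 7.02, so n ≥ 1.41.
First such tube: n = 2.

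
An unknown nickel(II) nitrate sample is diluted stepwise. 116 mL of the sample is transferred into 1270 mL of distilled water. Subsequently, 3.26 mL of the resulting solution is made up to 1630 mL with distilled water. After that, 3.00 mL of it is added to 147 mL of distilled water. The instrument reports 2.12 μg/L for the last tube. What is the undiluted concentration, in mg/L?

633 mg/L

Overall dilution factor = 11.95 × 500 × 50 = 2.99 × 10⁵.
Original = 2.12 μg/L × 2.99 × 10⁵ = 6.33 × 10⁵ μg/L = 633 mg/L.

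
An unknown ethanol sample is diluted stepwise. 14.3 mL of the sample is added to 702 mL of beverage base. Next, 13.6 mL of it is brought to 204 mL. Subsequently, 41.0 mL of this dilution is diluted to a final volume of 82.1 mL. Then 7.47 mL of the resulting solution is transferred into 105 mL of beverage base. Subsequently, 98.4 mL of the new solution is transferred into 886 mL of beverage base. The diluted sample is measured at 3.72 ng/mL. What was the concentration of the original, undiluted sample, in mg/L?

Overall dilution factor = 50.09 × 15 × 2.002 × 15.06 × 10.00 = 2.27 × 10⁵.
Original = 3.72 ng/mL × 2.27 × 10⁵ = 8.43 × 10⁵ ng/mL = 843 mg/L.

843 mg/L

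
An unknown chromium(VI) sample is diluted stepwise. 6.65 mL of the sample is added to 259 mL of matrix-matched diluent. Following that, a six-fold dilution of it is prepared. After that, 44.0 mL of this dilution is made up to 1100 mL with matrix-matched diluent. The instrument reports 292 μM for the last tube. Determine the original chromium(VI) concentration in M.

Overall dilution factor = 39.95 × 6 × 25 = 5992.
Original = 292 μM × 5992 = 1.75 × 10⁶ μM = 1.75 M.

1.75 M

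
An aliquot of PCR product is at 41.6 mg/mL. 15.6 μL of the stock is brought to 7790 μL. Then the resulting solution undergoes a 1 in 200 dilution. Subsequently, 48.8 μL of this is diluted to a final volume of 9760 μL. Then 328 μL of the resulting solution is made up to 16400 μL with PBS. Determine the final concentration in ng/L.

Overall dilution factor = 499.4 × 200 × 200 × 50 = 9.99 × 10⁸.
41.6 mg/mL / 9.99 × 10⁸ = 4.17 × 10⁻⁸ mg/mL = 41.7 ng/L.

41.7 ng/L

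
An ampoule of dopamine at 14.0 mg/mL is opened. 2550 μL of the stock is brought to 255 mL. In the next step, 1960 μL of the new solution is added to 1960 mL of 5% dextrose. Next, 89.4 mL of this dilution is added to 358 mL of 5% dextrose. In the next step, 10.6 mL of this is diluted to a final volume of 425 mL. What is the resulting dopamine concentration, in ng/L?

697 ng/L

Overall dilution factor = 100 × 1001 × 5.004 × 40.09 = 2.01 × 10⁷.
14.0 mg/mL / 2.01 × 10⁷ = 6.97 × 10⁻⁷ mg/mL = 697 ng/L.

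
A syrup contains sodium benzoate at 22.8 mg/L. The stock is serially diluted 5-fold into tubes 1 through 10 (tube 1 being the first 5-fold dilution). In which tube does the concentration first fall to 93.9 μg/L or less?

Tube n has concentration 22.8 mg/L / 5ⁿ.
Need 5ⁿ ≥ 22.8 mg/L / 93.9 μg/L = 243, so n ≥ 3.41.
First such tube: n = 4.

tube 4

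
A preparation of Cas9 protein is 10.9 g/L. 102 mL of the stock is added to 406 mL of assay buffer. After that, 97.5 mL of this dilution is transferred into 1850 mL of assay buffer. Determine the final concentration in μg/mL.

110 μg/mL

Overall dilution factor = 4.980 × 19.97 = 99.5.
10.9 g/L / 99.5 = 0.110 g/L = 110 μg/mL.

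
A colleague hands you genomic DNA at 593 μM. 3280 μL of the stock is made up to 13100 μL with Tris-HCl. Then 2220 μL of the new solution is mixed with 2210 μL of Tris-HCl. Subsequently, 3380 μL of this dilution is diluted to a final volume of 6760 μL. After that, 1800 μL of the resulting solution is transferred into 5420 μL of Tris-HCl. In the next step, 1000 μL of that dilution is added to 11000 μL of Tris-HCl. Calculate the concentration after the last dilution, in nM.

Overall dilution factor = 3.994 × 1.995 × 2 × 4.011 × 12 = 767.
593 μM / 767 = 0.773 μM = 773 nM.

773 nM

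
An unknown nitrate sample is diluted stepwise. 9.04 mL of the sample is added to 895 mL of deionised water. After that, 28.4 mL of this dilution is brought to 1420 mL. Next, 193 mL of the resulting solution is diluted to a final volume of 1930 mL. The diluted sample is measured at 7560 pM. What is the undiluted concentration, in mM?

0.378 mM

Overall dilution factor = 100.0 × 50 × 10 = 5.00 × 10⁴.
Original = 7560 pM × 5.00 × 10⁴ = 3.78 × 10⁸ pM = 0.378 mM.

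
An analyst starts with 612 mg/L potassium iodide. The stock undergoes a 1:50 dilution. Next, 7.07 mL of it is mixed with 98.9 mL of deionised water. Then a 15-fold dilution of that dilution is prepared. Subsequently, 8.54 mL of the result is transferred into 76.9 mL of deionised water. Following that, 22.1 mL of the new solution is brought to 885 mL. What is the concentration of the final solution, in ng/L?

136 ng/L

Overall dilution factor = 50 × 14.99 × 15 × 10.00 × 40.05 = 4.50 × 10⁶.
612 mg/L / 4.50 × 10⁶ = 1.36 × 10⁻⁴ mg/L = 136 ng/L.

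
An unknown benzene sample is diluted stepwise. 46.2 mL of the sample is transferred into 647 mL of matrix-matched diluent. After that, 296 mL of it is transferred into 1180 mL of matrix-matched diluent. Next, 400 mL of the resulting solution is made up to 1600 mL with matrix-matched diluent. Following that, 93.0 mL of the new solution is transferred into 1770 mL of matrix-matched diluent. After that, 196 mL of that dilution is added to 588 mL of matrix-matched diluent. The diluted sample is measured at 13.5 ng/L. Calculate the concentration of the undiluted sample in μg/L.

324 μg/L

Overall dilution factor = 15.00 × 4.986 × 4 × 20.03 × 4 = 2.40 × 10⁴.
Original = 13.5 ng/L × 2.40 × 10⁴ = 3.24 × 10⁵ ng/L = 324 μg/L.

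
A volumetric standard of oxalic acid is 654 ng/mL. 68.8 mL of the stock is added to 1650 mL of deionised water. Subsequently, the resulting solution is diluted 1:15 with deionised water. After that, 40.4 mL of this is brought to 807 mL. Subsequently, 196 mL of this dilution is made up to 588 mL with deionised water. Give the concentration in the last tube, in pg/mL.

29.1 pg/mL

Overall dilution factor = 24.98 × 15 × 19.98 × 3 = 2.25 × 10⁴.
654 ng/mL / 2.25 × 10⁴ = 0.0291 ng/mL = 29.1 pg/mL.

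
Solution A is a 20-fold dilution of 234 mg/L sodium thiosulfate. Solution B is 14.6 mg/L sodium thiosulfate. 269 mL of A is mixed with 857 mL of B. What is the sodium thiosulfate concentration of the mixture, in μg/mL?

13.9 μg/mL

C_A = 234 mg/L / 20 = 11.7 mg/L.
C_mix = (C_A·V_A + C_B·V_B)/(V_A + V_B) = (11.7×269 + 14.6×857) / 1126 = 13.9 mg/L = 13.9 μg/mL.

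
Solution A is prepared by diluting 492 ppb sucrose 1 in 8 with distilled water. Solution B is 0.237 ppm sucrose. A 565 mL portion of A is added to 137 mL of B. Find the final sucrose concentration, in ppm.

C_A = 492 ppb / 8 = 61.5 ppb.
C_B = 0.237 ppm = 237 ppb.
C_mix = (C_A·V_A + C_B·V_B)/(V_A + V_B) = (61.5×565 + 237×137) / 702.0 = 95.7 ppb = 0.0957 ppm.

0.0957 ppm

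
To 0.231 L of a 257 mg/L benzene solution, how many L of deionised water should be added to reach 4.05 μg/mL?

14.4 L

4.05 μg/mL = 4.05 mg/L.
V₂ = C₁V₁/C₂ = 257 × 0.231 / 4.05 = 14.7 L.
Diluent to add = V₂ − V₁ = 14.7 − 0.231 = 14.4 L.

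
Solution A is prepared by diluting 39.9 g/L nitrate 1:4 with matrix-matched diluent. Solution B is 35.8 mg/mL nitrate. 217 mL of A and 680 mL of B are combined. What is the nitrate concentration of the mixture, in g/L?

29.6 g/L

C_A = 39.9 g/L / 4 = 9.97 g/L.
C_B = 35.8 mg/mL = 35.8 g/L.
C_mix = (C_A·V_A + C_B·V_B)/(V_A + V_B) = (9.97×217 + 35.8×680) / 897.0 = 29.6 g/L.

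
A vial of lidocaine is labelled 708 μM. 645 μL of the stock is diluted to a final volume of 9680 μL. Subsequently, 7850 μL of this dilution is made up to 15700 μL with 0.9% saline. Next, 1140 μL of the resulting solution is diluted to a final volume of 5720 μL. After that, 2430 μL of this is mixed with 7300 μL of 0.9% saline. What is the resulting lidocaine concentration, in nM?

1170 nM

Overall dilution factor = 15.01 × 2 × 5.018 × 4.004 = 603.
708 μM / 603 = 1.17 μM = 1170 nM.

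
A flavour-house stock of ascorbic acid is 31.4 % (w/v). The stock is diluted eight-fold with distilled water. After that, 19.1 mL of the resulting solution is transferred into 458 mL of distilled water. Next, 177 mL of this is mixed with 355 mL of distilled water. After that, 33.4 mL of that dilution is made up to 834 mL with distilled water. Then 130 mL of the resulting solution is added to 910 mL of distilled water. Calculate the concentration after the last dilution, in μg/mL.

2.62 μg/mL

Overall dilution factor = 8 × 24.98 × 3.006 × 24.97 × 8 = 1.20 × 10⁵.
31.4 % (w/v) / 1.20 × 10⁵ = 2.62 × 10⁻⁴ % (w/v) = 2.62 μg/mL.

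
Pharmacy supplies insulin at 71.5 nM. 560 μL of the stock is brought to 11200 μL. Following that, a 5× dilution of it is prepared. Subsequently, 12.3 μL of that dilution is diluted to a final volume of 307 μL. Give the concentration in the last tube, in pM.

28.6 pM

Overall dilution factor = 20 × 5 × 24.96 = 2496.
71.5 nM / 2496 = 0.0286 nM = 28.6 pM.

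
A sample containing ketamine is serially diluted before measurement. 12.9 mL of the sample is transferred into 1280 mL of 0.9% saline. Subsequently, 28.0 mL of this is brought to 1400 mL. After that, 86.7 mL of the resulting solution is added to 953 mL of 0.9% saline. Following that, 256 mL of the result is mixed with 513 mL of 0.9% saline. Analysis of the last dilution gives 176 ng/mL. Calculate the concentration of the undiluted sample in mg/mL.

31.8 mg/mL

Overall dilution factor = 100.2 × 50 × 11.99 × 3.004 = 1.81 × 10⁵.
Original = 176 ng/mL × 1.81 × 10⁵ = 3.18 × 10⁷ ng/mL = 31.8 mg/mL.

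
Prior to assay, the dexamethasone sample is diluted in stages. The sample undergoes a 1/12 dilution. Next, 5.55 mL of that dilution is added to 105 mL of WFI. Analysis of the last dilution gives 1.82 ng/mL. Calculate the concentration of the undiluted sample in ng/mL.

435 ng/mL

Overall dilution factor = 12 × 19.92 = 239.
Original = 1.82 ng/mL × 239 = 435 ng/mL.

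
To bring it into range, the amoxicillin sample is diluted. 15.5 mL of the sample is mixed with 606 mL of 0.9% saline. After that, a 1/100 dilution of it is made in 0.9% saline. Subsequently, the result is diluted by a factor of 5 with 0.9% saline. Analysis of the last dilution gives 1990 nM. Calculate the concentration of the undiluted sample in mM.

Overall dilution factor = 40.10 × 100 × 5 = 2.00 × 10⁴.
Original = 1990 nM × 2.00 × 10⁴ = 3.99 × 10⁷ nM = 39.9 mM.

39.9 mM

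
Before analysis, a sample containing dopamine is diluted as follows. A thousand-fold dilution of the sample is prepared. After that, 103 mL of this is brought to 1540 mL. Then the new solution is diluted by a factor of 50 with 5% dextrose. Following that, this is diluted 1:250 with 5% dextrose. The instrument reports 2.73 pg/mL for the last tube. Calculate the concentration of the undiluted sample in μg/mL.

510 μg/mL

Overall dilution factor = 1000 × 14.95 × 50 × 250 = 1.87 × 10⁸.
Original = 2.73 pg/mL × 1.87 × 10⁸ = 5.10 × 10⁸ pg/mL = 510 μg/mL.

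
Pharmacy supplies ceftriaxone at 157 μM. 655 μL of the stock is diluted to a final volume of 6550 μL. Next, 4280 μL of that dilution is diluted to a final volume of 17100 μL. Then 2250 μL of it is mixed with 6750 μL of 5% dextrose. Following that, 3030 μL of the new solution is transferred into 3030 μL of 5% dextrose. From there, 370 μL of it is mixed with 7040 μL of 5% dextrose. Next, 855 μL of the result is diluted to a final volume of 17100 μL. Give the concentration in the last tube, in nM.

Overall dilution factor = 10 × 3.995 × 4 × 2 × 20.03 × 20 = 1.28 × 10⁵.
157 μM / 1.28 × 10⁵ = 1.23 × 10⁻³ μM = 1.23 nM.

1.23 nM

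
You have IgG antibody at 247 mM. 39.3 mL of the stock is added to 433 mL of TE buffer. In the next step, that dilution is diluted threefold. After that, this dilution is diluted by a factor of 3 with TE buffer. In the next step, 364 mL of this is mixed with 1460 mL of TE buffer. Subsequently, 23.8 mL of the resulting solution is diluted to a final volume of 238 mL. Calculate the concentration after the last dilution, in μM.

Overall dilution factor = 12.02 × 3 × 3 × 5.011 × 10 = 5420.
247 mM / 5420 = 0.0456 mM = 45.6 μM.

45.6 μM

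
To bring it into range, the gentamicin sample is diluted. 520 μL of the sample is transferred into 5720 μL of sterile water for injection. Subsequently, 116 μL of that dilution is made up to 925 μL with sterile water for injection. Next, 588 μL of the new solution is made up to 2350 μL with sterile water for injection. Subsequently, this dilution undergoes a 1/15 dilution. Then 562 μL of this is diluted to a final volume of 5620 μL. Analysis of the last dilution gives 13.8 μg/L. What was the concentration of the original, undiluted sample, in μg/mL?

Overall dilution factor = 12 × 7.974 × 3.997 × 15 × 10 = 5.74 × 10⁴.
Original = 13.8 μg/L × 5.74 × 10⁴ = 7.92 × 10⁵ μg/L = 792 μg/mL.

792 μg/mL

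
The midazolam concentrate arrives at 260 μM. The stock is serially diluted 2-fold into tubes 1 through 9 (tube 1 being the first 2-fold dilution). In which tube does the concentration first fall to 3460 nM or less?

tube 7

Tube n has concentration 260 μM / 2ⁿ.
Need 2ⁿ ≥ 260 μM / 3460 nM = 75.1, so n ≥ 6.23.
First such tube: n = 7.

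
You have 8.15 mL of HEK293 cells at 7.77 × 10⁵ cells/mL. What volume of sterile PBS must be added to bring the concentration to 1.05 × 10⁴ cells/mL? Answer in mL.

595 mL

V₂ = C₁V₁/C₂ = 7.77 × 10⁵ × 8.15 / 1.05 × 10⁴ = 603 mL.
Diluent to add = V₂ − V₁ = 603 − 8.15 = 595 mL.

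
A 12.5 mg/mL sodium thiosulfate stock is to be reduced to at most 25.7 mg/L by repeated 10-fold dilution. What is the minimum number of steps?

3

Need 10ⁿ ≥ 486, so n ≥ log(486)/log(10) = 2.69.
Minimum whole steps: n = 3.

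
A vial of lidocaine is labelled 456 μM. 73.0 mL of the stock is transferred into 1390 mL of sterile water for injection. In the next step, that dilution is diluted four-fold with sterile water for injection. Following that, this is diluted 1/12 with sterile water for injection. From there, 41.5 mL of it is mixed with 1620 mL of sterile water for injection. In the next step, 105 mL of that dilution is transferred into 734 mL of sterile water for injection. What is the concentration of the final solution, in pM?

1480 pM

Overall dilution factor = 20.04 × 4 × 12 × 40.04 × 7.990 = 3.08 × 10⁵.
456 μM / 3.08 × 10⁵ = 1.48 × 10⁻³ μM = 1480 pM.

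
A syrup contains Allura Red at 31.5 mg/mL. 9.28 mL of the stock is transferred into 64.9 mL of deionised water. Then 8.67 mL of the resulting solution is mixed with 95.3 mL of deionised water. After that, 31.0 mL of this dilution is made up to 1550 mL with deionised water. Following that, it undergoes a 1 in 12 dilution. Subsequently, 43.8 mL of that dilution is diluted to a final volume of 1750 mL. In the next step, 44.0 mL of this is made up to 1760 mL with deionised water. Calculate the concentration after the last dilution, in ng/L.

Overall dilution factor = 7.994 × 11.99 × 50 × 12 × 39.95 × 40 = 9.19 × 10⁷.
31.5 mg/mL / 9.19 × 10⁷ = 3.43 × 10⁻⁷ mg/mL = 343 ng/L.

343 ng/L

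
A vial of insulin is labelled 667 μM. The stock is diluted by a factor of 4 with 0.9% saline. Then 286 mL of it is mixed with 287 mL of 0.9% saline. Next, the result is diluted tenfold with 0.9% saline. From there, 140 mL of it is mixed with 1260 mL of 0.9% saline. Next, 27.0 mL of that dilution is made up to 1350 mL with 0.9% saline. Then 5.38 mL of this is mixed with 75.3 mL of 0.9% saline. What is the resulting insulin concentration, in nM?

Overall dilution factor = 4 × 2.003 × 10 × 10 × 50 × 15.00 = 6.01 × 10⁵.
667 μM / 6.01 × 10⁵ = 1.11 × 10⁻³ μM = 1.11 nM.

1.11 nM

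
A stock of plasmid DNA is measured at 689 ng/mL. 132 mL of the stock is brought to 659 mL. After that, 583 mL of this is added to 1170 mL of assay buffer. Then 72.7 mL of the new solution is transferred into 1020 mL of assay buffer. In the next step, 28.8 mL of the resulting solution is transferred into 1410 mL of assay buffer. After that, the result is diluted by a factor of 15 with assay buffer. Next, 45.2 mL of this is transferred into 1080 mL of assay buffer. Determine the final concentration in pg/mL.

Overall dilution factor = 4.992 × 3.007 × 15.03 × 49.96 × 15 × 24.89 = 4.21 × 10⁶.
689 ng/mL / 4.21 × 10⁶ = 1.64 × 10⁻⁴ ng/mL = 0.164 pg/mL.

0.164 pg/mL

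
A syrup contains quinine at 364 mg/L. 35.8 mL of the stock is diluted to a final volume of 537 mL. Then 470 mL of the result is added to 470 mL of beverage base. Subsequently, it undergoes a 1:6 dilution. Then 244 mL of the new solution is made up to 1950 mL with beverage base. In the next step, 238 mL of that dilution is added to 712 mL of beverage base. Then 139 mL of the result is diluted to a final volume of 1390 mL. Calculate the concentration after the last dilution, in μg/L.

6.34 μg/L

Overall dilution factor = 15 × 2 × 6 × 7.992 × 3.992 × 10 = 5.74 × 10⁴.
364 mg/L / 5.74 × 10⁴ = 6.34 × 10⁻³ mg/L = 6.34 μg/L.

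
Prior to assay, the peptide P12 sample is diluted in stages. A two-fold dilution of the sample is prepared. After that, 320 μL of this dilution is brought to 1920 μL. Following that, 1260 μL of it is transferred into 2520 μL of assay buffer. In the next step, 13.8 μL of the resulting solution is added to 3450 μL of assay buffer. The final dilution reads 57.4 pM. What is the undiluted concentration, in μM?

Overall dilution factor = 2 × 6 × 3 × 251 = 9036.
Original = 57.4 pM × 9036 = 5.19 × 10⁵ pM = 0.519 μM.

0.519 μM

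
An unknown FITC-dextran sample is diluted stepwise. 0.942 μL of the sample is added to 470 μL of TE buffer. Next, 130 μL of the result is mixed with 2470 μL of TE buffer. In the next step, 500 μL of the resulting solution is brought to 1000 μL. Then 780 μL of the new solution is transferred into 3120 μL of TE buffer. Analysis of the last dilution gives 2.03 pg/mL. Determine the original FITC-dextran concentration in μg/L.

203 μg/L

Overall dilution factor = 499.9 × 20 × 2 × 5 = 10.00 × 10⁴.
Original = 2.03 pg/mL × 10.00 × 10⁴ = 2.03 × 10⁵ pg/mL = 203 μg/L.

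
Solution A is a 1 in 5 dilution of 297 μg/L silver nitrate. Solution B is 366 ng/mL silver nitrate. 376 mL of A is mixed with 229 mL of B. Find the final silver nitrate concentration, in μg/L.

175 μg/L

C_A = 297 μg/L / 5 = 59.4 μg/L.
C_B = 366 ng/mL = 366 μg/L.
C_mix = (C_A·V_A + C_B·V_B)/(V_A + V_B) = (59.4×376 + 366×229) / 605.0 = 175 μg/L.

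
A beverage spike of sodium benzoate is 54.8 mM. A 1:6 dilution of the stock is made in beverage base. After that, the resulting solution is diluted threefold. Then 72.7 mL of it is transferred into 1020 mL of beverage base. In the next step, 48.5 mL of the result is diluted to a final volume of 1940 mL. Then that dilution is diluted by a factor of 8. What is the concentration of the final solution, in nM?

Overall dilution factor = 6 × 3 × 15.03 × 40 × 8 = 8.66 × 10⁴.
54.8 mM / 8.66 × 10⁴ = 6.33 × 10⁻⁴ mM = 633 nM.

633 nM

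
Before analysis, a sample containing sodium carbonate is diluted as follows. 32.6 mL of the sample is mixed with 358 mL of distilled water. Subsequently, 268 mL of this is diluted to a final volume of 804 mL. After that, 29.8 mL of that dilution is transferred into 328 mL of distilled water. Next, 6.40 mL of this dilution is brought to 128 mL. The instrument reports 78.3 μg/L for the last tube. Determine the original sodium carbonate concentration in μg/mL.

Overall dilution factor = 11.98 × 3 × 12.01 × 20 = 8632.
Original = 78.3 μg/L × 8632 = 6.76 × 10⁵ μg/L = 676 μg/mL.

676 μg/mL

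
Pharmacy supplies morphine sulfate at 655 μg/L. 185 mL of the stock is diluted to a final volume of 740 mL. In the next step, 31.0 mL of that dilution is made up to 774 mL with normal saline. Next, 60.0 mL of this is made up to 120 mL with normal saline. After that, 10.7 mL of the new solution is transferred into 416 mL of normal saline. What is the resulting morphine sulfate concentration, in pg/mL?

82.2 pg/mL

Overall dilution factor = 4 × 24.97 × 2 × 39.88 = 7965.
655 μg/L / 7965 = 0.0822 μg/L = 82.2 pg/mL.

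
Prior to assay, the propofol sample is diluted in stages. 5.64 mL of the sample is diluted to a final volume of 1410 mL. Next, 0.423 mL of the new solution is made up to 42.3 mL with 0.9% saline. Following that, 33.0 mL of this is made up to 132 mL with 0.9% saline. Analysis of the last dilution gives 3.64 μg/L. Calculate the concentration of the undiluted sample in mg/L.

364 mg/L

Overall dilution factor = 250 × 100 × 4 = 1.00 × 10⁵.
Original = 3.64 μg/L × 1.00 × 10⁵ = 3.64 × 10⁵ μg/L = 364 mg/L.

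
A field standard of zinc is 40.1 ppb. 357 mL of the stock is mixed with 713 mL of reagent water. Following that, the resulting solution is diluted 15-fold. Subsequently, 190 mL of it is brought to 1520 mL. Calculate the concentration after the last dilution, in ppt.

111 ppt

Overall dilution factor = 2.997 × 15 × 8 = 360.
40.1 ppb / 360 = 0.111 ppb = 111 ppt.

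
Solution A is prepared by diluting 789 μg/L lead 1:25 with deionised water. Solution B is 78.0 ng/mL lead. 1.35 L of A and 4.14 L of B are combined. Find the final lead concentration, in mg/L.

0.0666 mg/L

C_A = 789 μg/L / 25 = 31.6 μg/L.
C_B = 78.0 ng/mL = 78.0 μg/L.
C_mix = (C_A·V_A + C_B·V_B)/(V_A + V_B) = (31.6×1.35 + 78.0×4.14) / 5.490 = 66.6 μg/L = 0.0666 mg/L.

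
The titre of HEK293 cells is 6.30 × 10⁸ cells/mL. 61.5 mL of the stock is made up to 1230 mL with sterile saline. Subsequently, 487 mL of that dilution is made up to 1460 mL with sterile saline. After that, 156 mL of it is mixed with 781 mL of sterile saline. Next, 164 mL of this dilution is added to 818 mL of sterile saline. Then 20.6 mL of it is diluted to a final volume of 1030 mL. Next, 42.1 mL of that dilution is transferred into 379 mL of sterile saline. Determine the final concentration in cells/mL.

Overall dilution factor = 20 × 2.998 × 6.006 × 5.988 × 50 × 10.00 = 1.08 × 10⁶.
6.30 × 10⁸ cells/mL / 1.08 × 10⁶ = 584 cells/mL.

584 cells/mL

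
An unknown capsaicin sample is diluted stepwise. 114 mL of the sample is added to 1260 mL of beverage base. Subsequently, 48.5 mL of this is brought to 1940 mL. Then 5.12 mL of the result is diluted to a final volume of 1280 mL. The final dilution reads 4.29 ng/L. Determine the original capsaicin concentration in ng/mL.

517 ng/mL

Overall dilution factor = 12.05 × 40 × 250 = 1.21 × 10⁵.
Original = 4.29 ng/L × 1.21 × 10⁵ = 5.17 × 10⁵ ng/L = 517 ng/mL.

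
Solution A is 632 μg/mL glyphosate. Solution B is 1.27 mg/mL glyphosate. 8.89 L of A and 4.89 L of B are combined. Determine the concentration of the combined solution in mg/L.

858 mg/L

C_B = 1.27 mg/mL = 1270 μg/mL.
C_mix = (C_A·V_A + C_B·V_B)/(V_A + V_B) = (632×8.89 + 1270×4.89) / 13.78 = 858 μg/mL = 858 mg/L.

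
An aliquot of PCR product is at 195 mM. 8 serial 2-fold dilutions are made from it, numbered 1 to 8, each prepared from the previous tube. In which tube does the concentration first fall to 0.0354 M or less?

tube 3

Tube n has concentration 195 mM / 2ⁿ.
Need 2ⁿ ≥ 195 mM / 0.0354 M = 5.51, so n ≥ 2.46.
First such tube: n = 3.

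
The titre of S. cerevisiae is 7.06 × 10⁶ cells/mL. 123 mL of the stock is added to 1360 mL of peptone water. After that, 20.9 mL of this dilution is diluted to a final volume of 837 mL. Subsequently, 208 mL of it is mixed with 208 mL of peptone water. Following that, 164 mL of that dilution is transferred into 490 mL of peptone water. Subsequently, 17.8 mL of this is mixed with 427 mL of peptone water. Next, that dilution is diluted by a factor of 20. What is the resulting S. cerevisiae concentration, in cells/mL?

Overall dilution factor = 12.06 × 40.05 × 2 × 3.988 × 24.99 × 20 = 1.92 × 10⁶.
7.06 × 10⁶ cells/mL / 1.92 × 10⁶ = 3.67 cells/mL.

3.67 cells/mL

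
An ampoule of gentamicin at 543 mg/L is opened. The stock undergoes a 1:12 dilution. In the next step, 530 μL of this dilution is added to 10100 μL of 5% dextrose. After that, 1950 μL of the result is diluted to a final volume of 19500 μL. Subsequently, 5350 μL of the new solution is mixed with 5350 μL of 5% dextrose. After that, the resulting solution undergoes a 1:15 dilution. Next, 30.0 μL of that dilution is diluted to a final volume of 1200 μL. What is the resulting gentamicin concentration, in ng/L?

Overall dilution factor = 12 × 20.06 × 10 × 2 × 15 × 40 = 2.89 × 10⁶.
543 mg/L / 2.89 × 10⁶ = 1.88 × 10⁻⁴ mg/L = 188 ng/L.

188 ng/L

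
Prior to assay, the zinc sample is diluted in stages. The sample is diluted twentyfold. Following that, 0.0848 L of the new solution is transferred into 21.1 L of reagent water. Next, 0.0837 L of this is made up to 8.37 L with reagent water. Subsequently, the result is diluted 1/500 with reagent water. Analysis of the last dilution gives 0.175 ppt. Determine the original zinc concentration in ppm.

Overall dilution factor = 20 × 249.8 × 100 × 500 = 2.50 × 10⁸.
Original = 0.175 ppt × 2.50 × 10⁸ = 4.37 × 10⁷ ppt = 43.7 ppm.

43.7 ppm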